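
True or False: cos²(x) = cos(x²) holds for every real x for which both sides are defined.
Claim: cos²(x) = cos(x²).
Test a specific point where both sides are defined: x = π/4.
LHS = cos²(x) ≈ 0.5000
RHS = cos(x²) ≈ 0.8157
Since 0.5000 ≠ 0.8157, the equation fails at this point, so it cannot hold for every real x for which both sides are defined.
cos²(x) means (cos x)², squaring the output; cos(x²) squares the input. These are different functions.

Conclusion: False.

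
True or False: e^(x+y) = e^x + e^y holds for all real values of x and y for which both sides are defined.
Claim: e^(x+y) = e^x + e^y.
Test a specific point where both sides are defined: x = 3, y = -2.
LHS = e^(x+y) ≈ 2.7183
RHS = e^x + e^y ≈ 20.2209
Since 2.7183 ≠ 20.2209, the equation fails at this point, so it cannot hold for all real values of x and y for which both sides are defined.
The correct rule is e^(x+y) = e^x · e^y (a product, not a sum).

Conclusion: False.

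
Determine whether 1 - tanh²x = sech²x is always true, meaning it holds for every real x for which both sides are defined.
Claim: 1 - tanh²x = sech²x.
Reasoning: Divide cosh²x - sinh²x = 1 through by cosh²x (never zero): 1 - tanh²x = 1/cosh²x = sech²x.
So the two sides agree for every real x for which both sides are defined.

Conclusion: Yes, this is an identity.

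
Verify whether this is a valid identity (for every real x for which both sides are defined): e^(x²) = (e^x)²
Claim: e^(x²) = (e^x)².
Test a specific point where both sides are defined: x = -1.
LHS = e^(x²) ≈ 2.7183
RHS = (e^x)² ≈ 0.1353
Since 2.7183 ≠ 0.1353, the equation fails at this point, so it cannot hold for every real x for which both sides are defined.
(e^x)² = e^(2x), and 2x ≠ x² in general.

Conclusion: No, this is NOT an identity.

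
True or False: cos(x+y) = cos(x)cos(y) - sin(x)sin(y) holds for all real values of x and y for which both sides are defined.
True.

Claim: cos(x+y) = cos(x)cos(y) - sin(x)sin(y).
Reasoning: By Euler's formula e^(i(x+y)) = e^(ix)·e^(iy) = (cos x + i·sin x)(cos y + i·sin y). The real part of the left side is cos(x+y); the real part of the product is cos(x)cos(y) - sin(x)sin(y) (since i·i = -1).
So the two sides agree for all real values of x and y for which both sides are defined.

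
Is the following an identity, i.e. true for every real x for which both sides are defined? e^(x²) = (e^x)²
Claim: e^(x²) = (e^x)².
Test a specific point where both sides are defined: x = -1.
LHS = e^(x²) ≈ 2.7183
RHS = (e^x)² ≈ 0.1353
Since 2.7183 ≠ 0.1353, the equation fails at this point, so it cannot hold for every real x for which both sides are defined.
(e^x)² = e^(2x), and 2x ≠ x² in general.

Conclusion: No, this is NOT an identity.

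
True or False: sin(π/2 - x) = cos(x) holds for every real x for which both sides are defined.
True.

Claim: sin(π/2 - x) = cos(x).
Reasoning: Use sin(u - v) = sin(u)cos(v) - cos(u)sin(v) with u = π/2, v = x: sin(π/2)cos(x) - cos(π/2)sin(x) = 1·cos(x) - 0·sin(x) = cos(x).
So the two sides agree for every real x for which both sides are defined.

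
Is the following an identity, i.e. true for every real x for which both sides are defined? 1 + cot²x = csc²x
Claim: 1 + cot²x = csc²x.
Reasoning: Start from sin²x + cos²x = 1 and divide every term by sin²x (allowed wherever cot x and csc x are defined): 1 + cot²x = 1/sin²x = csc²x.
So the two sides agree for every real x for which both sides are defined.

Conclusion: Yes, this is an identity.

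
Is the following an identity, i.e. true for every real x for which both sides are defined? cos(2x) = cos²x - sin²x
Claim: cos(2x) = cos²x - sin²x.
Reasoning: Put y = x in the addition formula cos(x+y) = cos(x)cos(y) - sin(x)sin(y): cos(2x) = cos²x - sin²x.
So the two sides agree for every real x for which both sides are defined.

Conclusion: Yes, this is an identity.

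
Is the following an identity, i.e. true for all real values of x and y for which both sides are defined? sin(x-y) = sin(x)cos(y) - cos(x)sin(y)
Yes, this is an identity.

Claim: sin(x-y) = sin(x)cos(y) - cos(x)sin(y).
Reasoning: Replace y by -y in sin(x+y) = sin(x)cos(y) + cos(x)sin(y) and use cos(-y) = cos(y), sin(-y) = -sin(y): sin(x-y) = sin(x)cos(y) - cos(x)sin(y).
So the two sides agree for all real values of x and y for which both sides are defined.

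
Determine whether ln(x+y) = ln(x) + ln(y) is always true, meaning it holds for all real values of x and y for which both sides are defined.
Claim: ln(x+y) = ln(x) + ln(y).
Test a specific point where both sides are defined: x = 4, y = 1/2.
LHS = ln(x+y) ≈ 1.5041
RHS = ln(x) + ln(y) ≈ 0.6931
Since 1.5041 ≠ 0.6931, the equation fails at this point, so it cannot hold for all real values of x and y for which both sides are defined.
ln(x) + ln(y) = ln(xy), not ln(x+y).

Conclusion: No, this is NOT an identity.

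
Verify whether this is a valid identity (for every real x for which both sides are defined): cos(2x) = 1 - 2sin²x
Yes, this is an identity.

Claim: cos(2x) = 1 - 2sin²x.
Reasoning: cos(2x) = cos²x - sin²x. Replace cos²x by 1 - sin²x: (1 - sin²x) - sin²x = 1 - 2sin²x.
So the two sides agree for every real x for which both sides are defined.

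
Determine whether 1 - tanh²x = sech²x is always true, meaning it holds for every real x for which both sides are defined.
Yes, this is an identity.

Claim: 1 - tanh²x = sech²x.
Reasoning: Divide cosh²x - sinh²x = 1 through by cosh²x (never zero): 1 - tanh²x = 1/cosh²x = sech²x.
So the two sides agree for every real x for which both sides are defined.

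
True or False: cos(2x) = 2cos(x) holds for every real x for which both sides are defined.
False.

Claim: cos(2x) = 2cos(x).
Test a specific point where both sides are defined: x = -π/6.
LHS = cos(2x) ≈ 0.5000
RHS = 2cos(x) ≈ 1.7321
Since 0.5000 ≠ 1.7321, the equation fails at this point, so it cannot hold for every real x for which both sides are defined.
The correct double-angle formula is cos(2x) = cos²x - sin²x.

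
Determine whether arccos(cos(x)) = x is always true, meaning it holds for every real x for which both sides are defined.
No, this is NOT an identity.

Claim: arccos(cos(x)) = x.
Test a specific point where both sides are defined: x = -π/6.
LHS = arccos(cos(x)) ≈ 0.5236
RHS = x ≈ -0.5236
Since 0.5236 ≠ -0.5236, the equation fails at this point, so it cannot hold for every real x for which both sides are defined.
arccos only returns values in [0, π], so arccos(cos(x)) = x holds only for x in that interval, not for all real x.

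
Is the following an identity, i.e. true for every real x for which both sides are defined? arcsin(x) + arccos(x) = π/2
Claim: arcsin(x) + arccos(x) = π/2.
Reasoning: Both sides are defined for -1 ≤ x ≤ 1. Let θ = arcsin(x), so sin θ = x and θ ∈ [-π/2, π/2]. Then cos(π/2 - θ) = sin θ = x and π/2 - θ ∈ [0, π], which is exactly the range of arccos, so arccos(x) = π/2 - θ. Adding: arcsin(x) + arccos(x) = θ + (π/2 - θ) = π/2.
So the two sides agree for every real x for which both sides are defined.

Conclusion: Yes, this is an identity.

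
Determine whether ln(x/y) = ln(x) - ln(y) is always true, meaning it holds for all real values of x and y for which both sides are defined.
Yes, this is an identity.

Claim: ln(x/y) = ln(x) - ln(y).
Reasoning: Both sides are simultaneously defined only when x, y > 0. Write x = e^p, y = e^q. Then x/y = e^(p-q), so ln(x/y) = p - q = ln(x) - ln(y).
So the two sides agree for all real values of x and y for which both sides are defined.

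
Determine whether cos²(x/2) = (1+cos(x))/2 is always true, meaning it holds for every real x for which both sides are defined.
Yes, this is an identity.

Claim: cos²(x/2) = (1+cos(x))/2.
Reasoning: Use cos(2θ) = 2cos²θ - 1 with θ = x/2: cos(x) = 2cos²(x/2) - 1. Solving for cos²(x/2) gives (1 + cos(x))/2.
So the two sides agree for every real x for which both sides are defined.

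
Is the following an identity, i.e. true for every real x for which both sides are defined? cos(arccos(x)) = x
Yes, this is an identity.

Claim: cos(arccos(x)) = x.
Reasoning: For -1 ≤ x ≤ 1 (where arccos is defined), arccos(x) is by definition an angle whose cosine equals x. Taking the cosine of that angle returns x. (Note the other order, arccos(cos x) = x, is NOT an identity.)
So the two sides agree for every real x for which both sides are defined.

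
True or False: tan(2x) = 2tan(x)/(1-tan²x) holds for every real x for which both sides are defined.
Claim: tan(2x) = 2tan(x)/(1-tan²x).
Reasoning: tan(2x) = sin(2x)/cos(2x) = 2sin(x)cos(x) / (cos²x - sin²x). Divide numerator and denominator by cos²x: 2tan(x) / (1 - tan²x).
So the two sides agree for every real x for which both sides are defined.

Conclusion: True.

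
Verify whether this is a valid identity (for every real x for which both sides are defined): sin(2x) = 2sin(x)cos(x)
Claim: sin(2x) = 2sin(x)cos(x).
Reasoning: Put y = x in the addition formula sin(x+y) = sin(x)cos(y) + cos(x)sin(y): sin(2x) = sin(x)cos(x) + cos(x)sin(x) = 2sin(x)cos(x).
So the two sides agree for every real x for which both sides are defined.

Conclusion: Yes, this is an identity.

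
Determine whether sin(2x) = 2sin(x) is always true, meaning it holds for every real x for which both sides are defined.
No, this is NOT an identity.

Claim: sin(2x) = 2sin(x).
Test a specific point where both sides are defined: x = -π/3.
LHS = sin(2x) ≈ -0.8660
RHS = 2sin(x) ≈ -1.7321
Since -0.8660 ≠ -1.7321, the equation fails at this point, so it cannot hold for every real x for which both sides are defined.
The correct double-angle formula is sin(2x) = 2sin(x)cos(x).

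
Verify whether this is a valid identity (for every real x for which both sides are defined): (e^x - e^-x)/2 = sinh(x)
Yes, this is an identity.

Claim: (e^x - e^-x)/2 = sinh(x).
Reasoning: This is exactly the definition of the hyperbolic sine: sinh(x) := (e^x - e^-x)/2.
So the two sides agree for every real x for which both sides are defined.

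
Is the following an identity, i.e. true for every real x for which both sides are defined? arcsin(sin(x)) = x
Claim: arcsin(sin(x)) = x.
Test a specific point where both sides are defined: x = 3π/4.
LHS = arcsin(sin(x)) ≈ 0.7854
RHS = x ≈ 2.3562
Since 0.7854 ≠ 2.3562, the equation fails at this point, so it cannot hold for every real x for which both sides are defined.
arcsin only returns values in [-π/2, π/2], so arcsin(sin(x)) = x holds only for x in that interval, not for all real x.

Conclusion: No, this is NOT an identity.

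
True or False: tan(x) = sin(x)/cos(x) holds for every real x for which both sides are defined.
True.

Claim: tan(x) = sin(x)/cos(x).
Reasoning: For an angle x whose terminal point on the unit circle is (cos x, sin x), tan(x) is defined as the ratio (second coordinate)/(first coordinate) = sin(x)/cos(x), wherever cos(x) ≠ 0.
So the two sides agree for every real x for which both sides are defined.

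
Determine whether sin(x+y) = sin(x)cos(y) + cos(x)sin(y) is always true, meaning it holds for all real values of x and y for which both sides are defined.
Claim: sin(x+y) = sin(x)cos(y) + cos(x)sin(y).
Reasoning: By Euler's formula e^(i(x+y)) = e^(ix)·e^(iy) = (cos x + i·sin x)(cos y + i·sin y). The imaginary part of the left side is sin(x+y); the imaginary part of the product is sin(x)cos(y) + cos(x)sin(y).
So the two sides agree for all real values of x and y for which both sides are defined.

Conclusion: Yes, this is an identity.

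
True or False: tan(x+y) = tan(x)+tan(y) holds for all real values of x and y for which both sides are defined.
Claim: tan(x+y) = tan(x)+tan(y).
Test a specific point where both sides are defined: x = 3π/4, y = π/3.
LHS = tan(x+y) ≈ 0.2679
RHS = tan(x)+tan(y) ≈ 0.7321
Since 0.2679 ≠ 0.7321, the equation fails at this point, so it cannot hold for all real values of x and y for which both sides are defined.
The correct formula is tan(x+y) = (tan(x) + tan(y))/(1 - tan(x)tan(y)).

Conclusion: False.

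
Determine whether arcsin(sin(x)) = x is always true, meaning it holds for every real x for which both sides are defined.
No, this is NOT an identity.

Claim: arcsin(sin(x)) = x.
Test a specific point where both sides are defined: x = 3π/4.
LHS = arcsin(sin(x)) ≈ 0.7854
RHS = x ≈ 2.3562
Since 0.7854 ≠ 2.3562, the equation fails at this point, so it cannot hold for every real x for which both sides are defined.
arcsin only returns values in [-π/2, π/2], so arcsin(sin(x)) = x holds only for x in that interval, not for all real x.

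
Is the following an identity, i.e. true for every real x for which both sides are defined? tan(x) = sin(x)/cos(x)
Yes, this is an identity.

Claim: tan(x) = sin(x)/cos(x).
Reasoning: For an angle x whose terminal point on the unit circle is (cos x, sin x), tan(x) is defined as the ratio (second coordinate)/(first coordinate) = sin(x)/cos(x), wherever cos(x) ≠ 0.
So the two sides agree for every real x for which both sides are defined.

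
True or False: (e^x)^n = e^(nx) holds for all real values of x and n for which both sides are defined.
True.

Claim: (e^x)^n = e^(nx).
Reasoning: e^x is a positive real number, and for a positive base B and real exponent n, B^n = e^(n·ln B). With B = e^x, ln B = x, so (e^x)^n = e^(n·x).
So the two sides agree for all real values of x and n for which both sides are defined.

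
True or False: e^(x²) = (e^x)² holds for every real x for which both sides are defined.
Claim: e^(x²) = (e^x)².
Test a specific point where both sides are defined: x = 3/2.
LHS = e^(x²) ≈ 9.4877
RHS = (e^x)² ≈ 20.0855
Since 9.4877 ≠ 20.0855, the equation fails at this point, so it cannot hold for every real x for which both sides are defined.
(e^x)² = e^(2x), and 2x ≠ x² in general.

Conclusion: False.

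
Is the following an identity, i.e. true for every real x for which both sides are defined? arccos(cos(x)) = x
Claim: arccos(cos(x)) = x.
Test a specific point where both sides are defined: x = -π/4.
LHS = arccos(cos(x)) ≈ 0.7854
RHS = x ≈ -0.7854
Since 0.7854 ≠ -0.7854, the equation fails at this point, so it cannot hold for every real x for which both sides are defined.
arccos only returns values in [0, π], so arccos(cos(x)) = x holds only for x in that interval, not for all real x.

Conclusion: No, this is NOT an identity.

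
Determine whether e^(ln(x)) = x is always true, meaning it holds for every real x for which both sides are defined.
Yes, this is an identity.

Claim: e^(ln(x)) = x.
Reasoning: For x > 0, ln(x) is by definition the exponent p such that e^p = x. Raising e to that exponent therefore returns x: e^(ln x) = x.
So the two sides agree for every real x for which both sides are defined.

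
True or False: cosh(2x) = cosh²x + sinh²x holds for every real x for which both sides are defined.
True.

Claim: cosh(2x) = cosh²x + sinh²x.
Reasoning: cosh²x = (e^(2x) + 2 + e^(-2x))/4 and sinh²x = (e^(2x) - 2 + e^(-2x))/4. Adding gives (2e^(2x) + 2e^(-2x))/4 = (e^(2x) + e^(-2x))/2 = cosh(2x).
So the two sides agree for every real x for which both sides are defined.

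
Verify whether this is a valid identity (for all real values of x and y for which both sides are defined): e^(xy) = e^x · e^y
No, this is NOT an identity.

Claim: e^(xy) = e^x · e^y.
Test a specific point where both sides are defined: x = -2, y = -1.
LHS = e^(xy) ≈ 7.3891
RHS = e^x · e^y ≈ 0.0498
Since 7.3891 ≠ 0.0498, the equation fails at this point, so it cannot hold for all real values of x and y for which both sides are defined.
e^x · e^y = e^(x+y), not e^(xy).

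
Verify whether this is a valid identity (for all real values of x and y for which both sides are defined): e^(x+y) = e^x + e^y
Claim: e^(x+y) = e^x + e^y.
Test a specific point where both sides are defined: x = 1/2, y = -3.
LHS = e^(x+y) ≈ 0.0821
RHS = e^x + e^y ≈ 1.6985
Since 0.0821 ≠ 1.6985, the equation fails at this point, so it cannot hold for all real values of x and y for which both sides are defined.
The correct rule is e^(x+y) = e^x · e^y (a product, not a sum).

Conclusion: No, this is NOT an identity.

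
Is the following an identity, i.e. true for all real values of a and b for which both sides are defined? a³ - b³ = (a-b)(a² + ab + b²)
Claim: a³ - b³ = (a-b)(a² + ab + b²).
Reasoning: Expand the right side: (a-b)(a² + ab + b²) = a³ + a²b + ab² - a²b - ab² - b³ = a³ - b³ (the middle terms cancel in pairs).
So the two sides agree for all real values of a and b for which both sides are defined.

Conclusion: Yes, this is an identity.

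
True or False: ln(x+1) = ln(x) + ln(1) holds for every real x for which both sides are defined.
Claim: ln(x+1) = ln(x) + ln(1).
Test a specific point where both sides are defined: x = 3/2.
LHS = ln(x+1) ≈ 0.9163
RHS = ln(x) + ln(1) ≈ 0.4055
Since 0.9163 ≠ 0.4055, the equation fails at this point, so it cannot hold for every real x for which both sides are defined.
ln(1) = 0, so the right side is just ln(x), which differs from ln(x+1).

Conclusion: False.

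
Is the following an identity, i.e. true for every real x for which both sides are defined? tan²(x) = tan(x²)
No, this is NOT an identity.

Claim: tan²(x) = tan(x²).
Test a specific point where both sides are defined: x = -π/4.
LHS = tan²(x) ≈ 1.0000
RHS = tan(x²) ≈ 0.7092
Since 1.0000 ≠ 0.7092, the equation fails at this point, so it cannot hold for every real x for which both sides are defined.
tan²(x) means (tan x)², squaring the output; tan(x²) squares the input. These are different functions.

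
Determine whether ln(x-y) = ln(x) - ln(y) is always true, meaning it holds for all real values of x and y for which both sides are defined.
No, this is NOT an identity.

Claim: ln(x-y) = ln(x) - ln(y).
Test a specific point where both sides are defined: x = 2, y = 1.
LHS = ln(x-y) ≈ 0.0000
RHS = ln(x) - ln(y) ≈ 0.6931
Since 0.0000 ≠ 0.6931, the equation fails at this point, so it cannot hold for all real values of x and y for which both sides are defined.
ln(x) - ln(y) = ln(x/y), not ln(x-y).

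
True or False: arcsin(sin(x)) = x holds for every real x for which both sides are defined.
False.

Claim: arcsin(sin(x)) = x.
Test a specific point where both sides are defined: x = 2π/3.
LHS = arcsin(sin(x)) ≈ 1.0472
RHS = x ≈ 2.0944
Since 1.0472 ≠ 2.0944, the equation fails at this point, so it cannot hold for every real x for which both sides are defined.
arcsin only returns values in [-π/2, π/2], so arcsin(sin(x)) = x holds only for x in that interval, not for all real x.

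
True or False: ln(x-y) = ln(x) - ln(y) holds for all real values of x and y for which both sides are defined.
False.

Claim: ln(x-y) = ln(x) - ln(y).
Test a specific point where both sides are defined: x = 5, y = 3.
LHS = ln(x-y) ≈ 0.6931
RHS = ln(x) - ln(y) ≈ 0.5108
Since 0.6931 ≠ 0.5108, the equation fails at this point, so it cannot hold for all real values of x and y for which both sides are defined.
ln(x) - ln(y) = ln(x/y), not ln(x-y).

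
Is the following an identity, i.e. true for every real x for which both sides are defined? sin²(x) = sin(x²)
No, this is NOT an identity.

Claim: sin²(x) = sin(x²).
Test a specific point where both sides are defined: x = -π/6.
LHS = sin²(x) ≈ 0.2500
RHS = sin(x²) ≈ 0.2707
Since 0.2500 ≠ 0.2707, the equation fails at this point, so it cannot hold for every real x for which both sides are defined.
sin²(x) means (sin x)², squaring the output; sin(x²) squares the input. These are different functions.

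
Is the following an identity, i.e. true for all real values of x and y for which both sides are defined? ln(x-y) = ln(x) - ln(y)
Claim: ln(x-y) = ln(x) - ln(y).
Test a specific point where both sides are defined: x = 2, y = 1/2.
LHS = ln(x-y) ≈ 0.4055
RHS = ln(x) - ln(y) ≈ 1.3863
Since 0.4055 ≠ 1.3863, the equation fails at this point, so it cannot hold for all real values of x and y for which both sides are defined.
ln(x) - ln(y) = ln(x/y), not ln(x-y).

Conclusion: No, this is NOT an identity.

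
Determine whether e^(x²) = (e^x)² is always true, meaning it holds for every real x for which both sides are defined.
No, this is NOT an identity.

Claim: e^(x²) = (e^x)².
Test a specific point where both sides are defined: x = 3/2.
LHS = e^(x²) ≈ 9.4877
RHS = (e^x)² ≈ 20.0855
Since 9.4877 ≠ 20.0855, the equation fails at this point, so it cannot hold for every real x for which both sides are defined.
(e^x)² = e^(2x), and 2x ≠ x² in general.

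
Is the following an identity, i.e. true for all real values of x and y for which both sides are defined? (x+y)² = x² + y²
Claim: (x+y)² = x² + y².
Test a specific point where both sides are defined: x = 5, y = 5.
LHS = (x+y)² ≈ 100.0000
RHS = x² + y² ≈ 50.0000
Since 100.0000 ≠ 50.0000, the equation fails at this point, so it cannot hold for all real values of x and y for which both sides are defined.
The correct expansion is (x+y)² = x² + 2xy + y²; the cross term 2xy is missing.

Conclusion: No, this is NOT an identity.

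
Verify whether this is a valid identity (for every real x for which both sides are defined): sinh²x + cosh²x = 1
No, this is NOT an identity.

Claim: sinh²x + cosh²x = 1.
Test a specific point where both sides are defined: x = -3.
LHS = sinh²x + cosh²x ≈ 201.7156
RHS = 1 ≈ 1.0000
Since 201.7156 ≠ 1.0000, the equation fails at this point, so it cannot hold for every real x for which both sides are defined.
The correct hyperbolic identity is cosh²x - sinh²x = 1 (a difference); the sum sinh²x + cosh²x equals cosh(2x).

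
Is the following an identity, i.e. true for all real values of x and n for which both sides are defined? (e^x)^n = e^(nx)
Yes, this is an identity.

Claim: (e^x)^n = e^(nx).
Reasoning: e^x is a positive real number, and for a positive base B and real exponent n, B^n = e^(n·ln B). With B = e^x, ln B = x, so (e^x)^n = e^(n·x).
So the two sides agree for all real values of x and n for which both sides are defined.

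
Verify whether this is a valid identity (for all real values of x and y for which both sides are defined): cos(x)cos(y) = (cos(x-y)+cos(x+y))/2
Yes, this is an identity.

Claim: cos(x)cos(y) = (cos(x-y)+cos(x+y))/2.
Reasoning: cos(x-y) = cos(x)cos(y) + sin(x)sin(y) and cos(x+y) = cos(x)cos(y) - sin(x)sin(y). Adding, cos(x-y) + cos(x+y) = 2cos(x)cos(y); divide by 2.
So the two sides agree for all real values of x and y for which both sides are defined.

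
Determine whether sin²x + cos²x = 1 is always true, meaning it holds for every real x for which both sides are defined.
Claim: sin²x + cos²x = 1.
Reasoning: The point (cos x, sin x) lies on the unit circle X² + Y² = 1, so cos²x + sin²x = 1 for every real x.
So the two sides agree for every real x for which both sides are defined.

Conclusion: Yes, this is an identity.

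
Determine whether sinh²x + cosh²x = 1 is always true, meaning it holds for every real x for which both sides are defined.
No, this is NOT an identity.

Claim: sinh²x + cosh²x = 1.
Test a specific point where both sides are defined: x = 2.
LHS = sinh²x + cosh²x ≈ 27.3082
RHS = 1 ≈ 1.0000
Since 27.3082 ≠ 1.0000, the equation fails at this point, so it cannot hold for every real x for which both sides are defined.
The correct hyperbolic identity is cosh²x - sinh²x = 1 (a difference); the sum sinh²x + cosh²x equals cosh(2x).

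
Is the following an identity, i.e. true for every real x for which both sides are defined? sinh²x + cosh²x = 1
Claim: sinh²x + cosh²x = 1.
Test a specific point where both sides are defined: x = -2.
LHS = sinh²x + cosh²x ≈ 27.3082
RHS = 1 ≈ 1.0000
Since 27.3082 ≠ 1.0000, the equation fails at this point, so it cannot hold for every real x for which both sides are defined.
The correct hyperbolic identity is cosh²x - sinh²x = 1 (a difference); the sum sinh²x + cosh²x equals cosh(2x).

Conclusion: No, this is NOT an identity.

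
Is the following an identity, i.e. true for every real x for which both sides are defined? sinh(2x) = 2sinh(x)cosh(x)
Claim: sinh(2x) = 2sinh(x)cosh(x).
Reasoning: 2sinh(x)cosh(x) = 2 · (e^x - e^-x)/2 · (e^x + e^-x)/2 = (e^(2x) - e^(-2x))/2 = sinh(2x).
So the two sides agree for every real x for which both sides are defined.

Conclusion: Yes, this is an identity.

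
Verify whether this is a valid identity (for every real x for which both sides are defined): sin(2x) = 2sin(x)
Claim: sin(2x) = 2sin(x).
Test a specific point where both sides are defined: x = π/2.
LHS = sin(2x) ≈ 0.0000
RHS = 2sin(x) ≈ 2.0000
Since 0.0000 ≠ 2.0000, the equation fails at this point, so it cannot hold for every real x for which both sides are defined.
The correct double-angle formula is sin(2x) = 2sin(x)cos(x).

Conclusion: No, this is NOT an identity.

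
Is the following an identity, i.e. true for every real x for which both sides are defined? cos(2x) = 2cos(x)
Claim: cos(2x) = 2cos(x).
Test a specific point where both sides are defined: x = -π/3.
LHS = cos(2x) ≈ -0.5000
RHS = 2cos(x) ≈ 1.0000
Since -0.5000 ≠ 1.0000, the equation fails at this point, so it cannot hold for every real x for which both sides are defined.
The correct double-angle formula is cos(2x) = cos²x - sin²x.

Conclusion: No, this is NOT an identity.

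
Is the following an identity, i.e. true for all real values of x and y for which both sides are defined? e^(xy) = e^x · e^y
Claim: e^(xy) = e^x · e^y.
Test a specific point where both sides are defined: x = -2, y = 1/2.
LHS = e^(xy) ≈ 0.3679
RHS = e^x · e^y ≈ 0.2231
Since 0.3679 ≠ 0.2231, the equation fails at this point, so it cannot hold for all real values of x and y for which both sides are defined.
e^x · e^y = e^(x+y), not e^(xy).

Conclusion: No, this is NOT an identity.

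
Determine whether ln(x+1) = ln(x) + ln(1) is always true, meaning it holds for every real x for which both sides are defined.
Claim: ln(x+1) = ln(x) + ln(1).
Test a specific point where both sides are defined: x = 3/2.
LHS = ln(x+1) ≈ 0.9163
RHS = ln(x) + ln(1) ≈ 0.4055
Since 0.9163 ≠ 0.4055, the equation fails at this point, so it cannot hold for every real x for which both sides are defined.
ln(1) = 0, so the right side is just ln(x), which differs from ln(x+1).

Conclusion: No, this is NOT an identity.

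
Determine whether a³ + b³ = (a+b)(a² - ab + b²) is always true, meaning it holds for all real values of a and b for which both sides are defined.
Yes, this is an identity.

Claim: a³ + b³ = (a+b)(a² - ab + b²).
Reasoning: Expand the right side: (a+b)(a² - ab + b²) = a³ - a²b + ab² + a²b - ab² + b³ = a³ + b³ (the middle terms cancel in pairs).
So the two sides agree for all real values of a and b for which both sides are defined.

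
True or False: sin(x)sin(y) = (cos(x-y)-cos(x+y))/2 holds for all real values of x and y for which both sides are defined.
True.

Claim: sin(x)sin(y) = (cos(x-y)-cos(x+y))/2.
Reasoning: cos(x-y) = cos(x)cos(y) + sin(x)sin(y) and cos(x+y) = cos(x)cos(y) - sin(x)sin(y). Subtracting, cos(x-y) - cos(x+y) = 2sin(x)sin(y); divide by 2.
So the two sides agree for all real values of x and y for which both sides are defined.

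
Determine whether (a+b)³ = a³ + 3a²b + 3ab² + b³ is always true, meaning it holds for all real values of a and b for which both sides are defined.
Yes, this is an identity.

Claim: (a+b)³ = a³ + 3a²b + 3ab² + b³.
Reasoning: (a+b)³ = (a+b)(a+b)² = (a+b)(a² + 2ab + b²) = a³ + 2a²b + ab² + a²b + 2ab² + b³ = a³ + 3a²b + 3ab² + b³.
So the two sides agree for all real values of a and b for which both sides are defined.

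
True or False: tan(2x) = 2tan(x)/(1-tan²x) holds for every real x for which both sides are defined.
True.

Claim: tan(2x) = 2tan(x)/(1-tan²x).
Reasoning: tan(2x) = sin(2x)/cos(2x) = 2sin(x)cos(x) / (cos²x - sin²x). Divide numerator and denominator by cos²x: 2tan(x) / (1 - tan²x).
So the two sides agree for every real x for which both sides are defined.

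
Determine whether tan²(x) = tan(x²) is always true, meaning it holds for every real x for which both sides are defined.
Claim: tan²(x) = tan(x²).
Test a specific point where both sides are defined: x = π/3.
LHS = tan²(x) ≈ 3.0000
RHS = tan(x²) ≈ 1.9485
Since 3.0000 ≠ 1.9485, the equation fails at this point, so it cannot hold for every real x for which both sides are defined.
tan²(x) means (tan x)², squaring the output; tan(x²) squares the input. These are different functions.

Conclusion: No, this is NOT an identity.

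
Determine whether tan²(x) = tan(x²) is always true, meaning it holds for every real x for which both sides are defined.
No, this is NOT an identity.

Claim: tan²(x) = tan(x²).
Test a specific point where both sides are defined: x = 3π/4.
LHS = tan²(x) ≈ 1.0000
RHS = tan(x²) ≈ -0.8977
Since 1.0000 ≠ -0.8977, the equation fails at this point, so it cannot hold for every real x for which both sides are defined.
tan²(x) means (tan x)², squaring the output; tan(x²) squares the input. These are different functions.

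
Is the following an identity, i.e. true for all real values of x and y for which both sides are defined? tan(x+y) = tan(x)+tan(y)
Claim: tan(x+y) = tan(x)+tan(y).
Test a specific point where both sides are defined: x = π/3, y = -π/6.
LHS = tan(x+y) ≈ 0.5774
RHS = tan(x)+tan(y) ≈ 1.1547
Since 0.5774 ≠ 1.1547, the equation fails at this point, so it cannot hold for all real values of x and y for which both sides are defined.
The correct formula is tan(x+y) = (tan(x) + tan(y))/(1 - tan(x)tan(y)).

Conclusion: No, this is NOT an identity.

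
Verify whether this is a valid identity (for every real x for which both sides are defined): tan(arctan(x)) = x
Claim: tan(arctan(x)) = x.
Reasoning: For every real x, arctan(x) is by definition the angle in (-π/2, π/2) whose tangent equals x. Taking the tangent of that angle returns x.
So the two sides agree for every real x for which both sides are defined.

Conclusion: Yes, this is an identity.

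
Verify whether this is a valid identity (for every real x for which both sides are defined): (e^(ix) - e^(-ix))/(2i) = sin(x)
Yes, this is an identity.

Claim: (e^(ix) - e^(-ix))/(2i) = sin(x).
Reasoning: By Euler's formula e^(ix) = cos(x) + i·sin(x) and e^(-ix) = cos(x) - i·sin(x). Subtracting cancels the cosine terms: e^(ix) - e^(-ix) = 2i·sin(x); divide by 2i.
So the two sides agree for every real x for which both sides are defined.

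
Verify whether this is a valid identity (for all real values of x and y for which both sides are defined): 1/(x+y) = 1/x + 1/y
Claim: 1/(x+y) = 1/x + 1/y.
Test a specific point where both sides are defined: x = 4, y = 4.
LHS = 1/(x+y) ≈ 0.1250
RHS = 1/x + 1/y ≈ 0.5000
Since 0.1250 ≠ 0.5000, the equation fails at this point, so it cannot hold for all real values of x and y for which both sides are defined.
1/x + 1/y = (x+y)/(xy), which is not 1/(x+y).

Conclusion: No, this is NOT an identity.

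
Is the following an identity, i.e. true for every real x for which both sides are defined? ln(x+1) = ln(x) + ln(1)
Claim: ln(x+1) = ln(x) + ln(1).
Test a specific point where both sides are defined: x = 2.
LHS = ln(x+1) ≈ 1.0986
RHS = ln(x) + ln(1) ≈ 0.6931
Since 1.0986 ≠ 0.6931, the equation fails at this point, so it cannot hold for every real x for which both sides are defined.
ln(1) = 0, so the right side is just ln(x), which differs from ln(x+1).

Conclusion: No, this is NOT an identity.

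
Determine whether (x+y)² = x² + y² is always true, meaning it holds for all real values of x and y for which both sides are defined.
Claim: (x+y)² = x² + y².
Test a specific point where both sides are defined: x = 1/2, y = 5.
LHS = (x+y)² ≈ 30.2500
RHS = x² + y² ≈ 25.2500
Since 30.2500 ≠ 25.2500, the equation fails at this point, so it cannot hold for all real values of x and y for which both sides are defined.
The correct expansion is (x+y)² = x² + 2xy + y²; the cross term 2xy is missing.

Conclusion: No, this is NOT an identity.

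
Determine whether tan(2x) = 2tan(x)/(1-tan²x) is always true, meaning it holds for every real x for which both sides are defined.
Claim: tan(2x) = 2tan(x)/(1-tan²x).
Reasoning: tan(2x) = sin(2x)/cos(2x) = 2sin(x)cos(x) / (cos²x - sin²x). Divide numerator and denominator by cos²x: 2tan(x) / (1 - tan²x).
So the two sides agree for every real x for which both sides are defined.

Conclusion: Yes, this is an identity.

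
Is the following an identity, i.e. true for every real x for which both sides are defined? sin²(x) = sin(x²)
No, this is NOT an identity.

Claim: sin²(x) = sin(x²).
Test a specific point where both sides are defined: x = -π/2.
LHS = sin²(x) ≈ 1.0000
RHS = sin(x²) ≈ 0.6243
Since 1.0000 ≠ 0.6243, the equation fails at this point, so it cannot hold for every real x for which both sides are defined.
sin²(x) means (sin x)², squaring the output; sin(x²) squares the input. These are different functions.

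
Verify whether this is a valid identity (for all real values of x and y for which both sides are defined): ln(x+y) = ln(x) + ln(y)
No, this is NOT an identity.

Claim: ln(x+y) = ln(x) + ln(y).
Test a specific point where both sides are defined: x = 1, y = 5.
LHS = ln(x+y) ≈ 1.7918
RHS = ln(x) + ln(y) ≈ 1.6094
Since 1.7918 ≠ 1.6094, the equation fails at this point, so it cannot hold for all real values of x and y for which both sides are defined.
ln(x) + ln(y) = ln(xy), not ln(x+y).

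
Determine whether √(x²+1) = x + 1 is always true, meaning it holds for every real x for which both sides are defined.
Claim: √(x²+1) = x + 1.
Test a specific point where both sides are defined: x = 3.
LHS = √(x²+1) ≈ 3.1623
RHS = x + 1 ≈ 4.0000
Since 3.1623 ≠ 4.0000, the equation fails at this point, so it cannot hold for every real x for which both sides are defined.
(x+1)² = x² + 2x + 1 ≠ x² + 1 unless x = 0.

Conclusion: No, this is NOT an identity.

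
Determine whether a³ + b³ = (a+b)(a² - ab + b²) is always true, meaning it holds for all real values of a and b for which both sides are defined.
Claim: a³ + b³ = (a+b)(a² - ab + b²).
Reasoning: Expand the right side: (a+b)(a² - ab + b²) = a³ - a²b + ab² + a²b - ab² + b³ = a³ + b³ (the middle terms cancel in pairs).
So the two sides agree for all real values of a and b for which both sides are defined.

Conclusion: Yes, this is an identity.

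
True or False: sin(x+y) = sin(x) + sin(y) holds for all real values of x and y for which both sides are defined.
False.

Claim: sin(x+y) = sin(x) + sin(y).
Test a specific point where both sides are defined: x = π/6, y = π/4.
LHS = sin(x+y) ≈ 0.9659
RHS = sin(x) + sin(y) ≈ 1.2071
Since 0.9659 ≠ 1.2071, the equation fails at this point, so it cannot hold for all real values of x and y for which both sides are defined.
The correct expansion is sin(x+y) = sin(x)cos(y) + cos(x)sin(y); sine is not additive.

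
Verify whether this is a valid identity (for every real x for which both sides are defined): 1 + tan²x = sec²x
Claim: 1 + tan²x = sec²x.
Reasoning: Start from sin²x + cos²x = 1 and divide every term by cos²x (allowed wherever tan x and sec x are defined): tan²x + 1 = 1/cos²x = sec²x.
So the two sides agree for every real x for which both sides are defined.

Conclusion: Yes, this is an identity.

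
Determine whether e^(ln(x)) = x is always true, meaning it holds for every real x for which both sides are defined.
Claim: e^(ln(x)) = x.
Reasoning: For x > 0, ln(x) is by definition the exponent p such that e^p = x. Raising e to that exponent therefore returns x: e^(ln x) = x.
So the two sides agree for every real x for which both sides are defined.

Conclusion: Yes, this is an identity.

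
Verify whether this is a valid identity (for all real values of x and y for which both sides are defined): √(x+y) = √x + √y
Claim: √(x+y) = √x + √y.
Test a specific point where both sides are defined: x = 3, y = 1/2.
LHS = √(x+y) ≈ 1.8708
RHS = √x + √y ≈ 2.4392
Since 1.8708 ≠ 2.4392, the equation fails at this point, so it cannot hold for all real values of x and y for which both sides are defined.
Squaring the right side gives x + 2√(xy) + y, not x + y.

Conclusion: No, this is NOT an identity.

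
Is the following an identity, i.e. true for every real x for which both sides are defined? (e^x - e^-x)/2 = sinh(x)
Claim: (e^x - e^-x)/2 = sinh(x).
Reasoning: This is exactly the definition of the hyperbolic sine: sinh(x) := (e^x - e^-x)/2.
So the two sides agree for every real x for which both sides are defined.

Conclusion: Yes, this is an identity.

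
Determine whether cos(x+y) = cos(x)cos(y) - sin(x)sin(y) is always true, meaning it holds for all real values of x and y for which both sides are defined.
Yes, this is an identity.

Claim: cos(x+y) = cos(x)cos(y) - sin(x)sin(y).
Reasoning: By Euler's formula e^(i(x+y)) = e^(ix)·e^(iy) = (cos x + i·sin x)(cos y + i·sin y). The real part of the left side is cos(x+y); the real part of the product is cos(x)cos(y) - sin(x)sin(y) (since i·i = -1).
So the two sides agree for all real values of x and y for which both sides are defined.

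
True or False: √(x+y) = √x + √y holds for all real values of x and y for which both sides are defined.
False.

Claim: √(x+y) = √x + √y.
Test a specific point where both sides are defined: x = 3, y = 1.
LHS = √(x+y) ≈ 2.0000
RHS = √x + √y ≈ 2.7321
Since 2.0000 ≠ 2.7321, the equation fails at this point, so it cannot hold for all real values of x and y for which both sides are defined.
Squaring the right side gives x + 2√(xy) + y, not x + y.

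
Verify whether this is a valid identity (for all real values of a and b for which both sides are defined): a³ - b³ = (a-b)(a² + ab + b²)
Claim: a³ - b³ = (a-b)(a² + ab + b²).
Reasoning: Expand the right side: (a-b)(a² + ab + b²) = a³ + a²b + ab² - a²b - ab² - b³ = a³ - b³ (the middle terms cancel in pairs).
So the two sides agree for all real values of a and b for which both sides are defined.

Conclusion: Yes, this is an identity.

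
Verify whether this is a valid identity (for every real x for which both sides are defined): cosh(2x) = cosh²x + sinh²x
Yes, this is an identity.

Claim: cosh(2x) = cosh²x + sinh²x.
Reasoning: cosh²x = (e^(2x) + 2 + e^(-2x))/4 and sinh²x = (e^(2x) - 2 + e^(-2x))/4. Adding gives (2e^(2x) + 2e^(-2x))/4 = (e^(2x) + e^(-2x))/2 = cosh(2x).
So the two sides agree for every real x for which both sides are defined.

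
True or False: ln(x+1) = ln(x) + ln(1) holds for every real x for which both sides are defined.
Claim: ln(x+1) = ln(x) + ln(1).
Test a specific point where both sides are defined: x = 3.
LHS = ln(x+1) ≈ 1.3863
RHS = ln(x) + ln(1) ≈ 1.0986
Since 1.3863 ≠ 1.0986, the equation fails at this point, so it cannot hold for every real x for which both sides are defined.
ln(1) = 0, so the right side is just ln(x), which differs from ln(x+1).

Conclusion: False.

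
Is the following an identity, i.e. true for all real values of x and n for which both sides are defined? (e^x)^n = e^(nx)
Claim: (e^x)^n = e^(nx).
Reasoning: e^x is a positive real number, and for a positive base B and real exponent n, B^n = e^(n·ln B). With B = e^x, ln B = x, so (e^x)^n = e^(n·x).
So the two sides agree for all real values of x and n for which both sides are defined.

Conclusion: Yes, this is an identity.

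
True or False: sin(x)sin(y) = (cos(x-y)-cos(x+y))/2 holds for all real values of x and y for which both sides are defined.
Claim: sin(x)sin(y) = (cos(x-y)-cos(x+y))/2.
Reasoning: cos(x-y) = cos(x)cos(y) + sin(x)sin(y) and cos(x+y) = cos(x)cos(y) - sin(x)sin(y). Subtracting, cos(x-y) - cos(x+y) = 2sin(x)sin(y); divide by 2.
So the two sides agree for all real values of x and y for which both sides are defined.

Conclusion: True.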